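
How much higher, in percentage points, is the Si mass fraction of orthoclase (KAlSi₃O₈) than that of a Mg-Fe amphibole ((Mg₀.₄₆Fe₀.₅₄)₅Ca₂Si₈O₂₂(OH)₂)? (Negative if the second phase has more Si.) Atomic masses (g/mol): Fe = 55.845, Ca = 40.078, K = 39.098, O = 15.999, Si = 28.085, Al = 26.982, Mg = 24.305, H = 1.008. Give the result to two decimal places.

5.24 percentage points

First mineral: 84.255 g Si in 278.327 g formula = 30.27 wt% Si.
Second mineral: 224.680 g Si in 897.511 g formula = 25.03 wt% Si.
30.27% − 25.03% gives a difference of 5.24 percentage points.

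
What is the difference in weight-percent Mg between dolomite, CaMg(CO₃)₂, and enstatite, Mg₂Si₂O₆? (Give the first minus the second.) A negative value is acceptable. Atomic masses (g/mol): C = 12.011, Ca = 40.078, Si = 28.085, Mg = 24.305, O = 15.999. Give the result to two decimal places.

-11.03 percentage points

Mg in CaMg(CO₃)₂: molar mass 184.399 g/mol; 1×24.305 = 24.305 g → 13.18 wt%.
Mg in Mg₂Si₂O₆: molar mass 200.774 g/mol; 2×24.305 = 48.610 g → 24.21 wt%.
Difference = 13.18 − 24.21 = -11.03 percentage points.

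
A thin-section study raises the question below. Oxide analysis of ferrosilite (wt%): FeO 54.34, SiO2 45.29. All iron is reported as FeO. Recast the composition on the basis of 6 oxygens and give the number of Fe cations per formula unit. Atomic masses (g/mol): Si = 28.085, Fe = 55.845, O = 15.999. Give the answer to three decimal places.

2.005 Fe apfu

FeO: 54.34/71.844 = 0.75636 mol → 0.75636 mol Fe, 0.75636 mol O.
SiO2: 45.29/60.083 = 0.75379 mol → 0.75379 mol Si, 1.50758 mol O.
Total oxygen = 2.26394 mol. Normalization factor = 6/2.26394 = 2.65025.
Fe per 6 O = 0.75636 × 2.65025 = 2.005.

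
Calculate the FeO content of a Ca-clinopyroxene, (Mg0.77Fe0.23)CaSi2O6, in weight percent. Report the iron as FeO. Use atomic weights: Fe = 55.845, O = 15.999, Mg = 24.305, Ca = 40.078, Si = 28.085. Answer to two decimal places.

7.38 wt%

Formula mass = 223.801 g/mol.
0.23 Fe → 0.2300 mol FeO per formula unit; M(FeO) = 71.844, so FeO mass = 16.524 g.
16.524/223.801 × 100 = 7.38 wt%.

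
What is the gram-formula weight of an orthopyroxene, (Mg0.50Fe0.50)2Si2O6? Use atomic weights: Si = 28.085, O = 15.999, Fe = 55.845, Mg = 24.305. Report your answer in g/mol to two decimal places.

232.31 g/mol

M = 1×24.305 + 1×55.845 + 2×28.085 + 6×15.999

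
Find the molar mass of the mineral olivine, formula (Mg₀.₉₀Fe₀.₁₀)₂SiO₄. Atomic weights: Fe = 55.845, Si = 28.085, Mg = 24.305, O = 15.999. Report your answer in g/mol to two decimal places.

147.00 g/mol

Mg: 1.80 × 24.305 = 43.7490
Fe: 0.20 × 55.845 = 11.1690
Si: 1 × 28.085 = 28.0850
O: 4 × 15.999 = 63.9960
Summing the contributions gives the formula mass.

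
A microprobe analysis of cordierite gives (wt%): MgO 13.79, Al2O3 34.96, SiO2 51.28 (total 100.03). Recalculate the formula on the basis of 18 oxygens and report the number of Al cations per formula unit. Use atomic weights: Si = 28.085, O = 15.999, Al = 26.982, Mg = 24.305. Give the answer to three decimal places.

13.79 wt% MgO ÷ 40.304 g/mol = 0.34215 mol, giving 0.34215 Mg and 0.34215 O.
34.96 wt% Al2O3 ÷ 101.961 g/mol = 0.34288 mol, giving 0.68576 Al and 1.02864 O.
51.28 wt% SiO2 ÷ 60.083 g/mol = 0.85349 mol, giving 0.85349 Si and 1.70698 O.
Oxygen sums to 3.07777; scaling by 18/3.07777 = 5.84839 puts the formula on 18 O.
Al: 0.68576 × 5.84839 = 4.011 atoms per formula unit.

4.011 Al apfu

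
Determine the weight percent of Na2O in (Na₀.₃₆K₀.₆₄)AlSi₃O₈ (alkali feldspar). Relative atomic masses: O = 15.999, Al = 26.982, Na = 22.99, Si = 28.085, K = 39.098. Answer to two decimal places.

Formula mass = 272.528 g/mol.
0.36 Na → 0.1800 mol Na2O per formula unit; M(Na2O) = 61.979, so Na2O mass = 11.156 g.
11.156/272.528 × 100 = 4.09 wt%.

4.09 wt%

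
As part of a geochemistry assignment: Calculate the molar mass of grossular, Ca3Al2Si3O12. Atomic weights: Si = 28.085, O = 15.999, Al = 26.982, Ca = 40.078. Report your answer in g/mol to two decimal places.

The formula mass is the sum 3*40.078 + 2*26.982 + 3*28.085 + 12*15.999.

450.44 g/mol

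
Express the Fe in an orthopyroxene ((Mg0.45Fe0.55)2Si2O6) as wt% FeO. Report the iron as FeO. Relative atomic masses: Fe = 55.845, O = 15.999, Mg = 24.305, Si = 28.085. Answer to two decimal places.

Molar mass of (Mg0.45Fe0.55)2Si2O6 = 0.90*24.305 + 1.10*55.845 + 2*28.085 + 6*15.999 = 235.468 g/mol.
Each formula unit contains 1.10 Fe, equivalent to 1.10/1 = 1.1000 mol FeO.
M(FeO) = 1×55.845 + 1×15.999 = 71.844 g/mol.
Mass of FeO per formula unit = 1.1000 × 71.844 = 79.028 g.
FeO wt% = 79.028 / 235.468 × 100 = 33.56%.

33.56 wt%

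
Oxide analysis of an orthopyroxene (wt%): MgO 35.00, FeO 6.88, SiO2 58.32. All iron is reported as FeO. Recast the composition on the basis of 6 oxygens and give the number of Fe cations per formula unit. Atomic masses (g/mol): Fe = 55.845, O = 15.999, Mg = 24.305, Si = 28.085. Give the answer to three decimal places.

0.198 Fe apfu

MgO: 35.00/40.304 = 0.86840 mol → 0.86840 mol Mg, 0.86840 mol O.
FeO: 6.88/71.844 = 0.09576 mol → 0.09576 mol Fe, 0.09576 mol O.
SiO2: 58.32/60.083 = 0.97066 mol → 0.97066 mol Si, 1.94132 mol O.
Total oxygen = 2.90548 mol. Normalization factor = 6/2.90548 = 2.06506.
Fe per 6 O = 0.09576 × 2.06506 = 0.198.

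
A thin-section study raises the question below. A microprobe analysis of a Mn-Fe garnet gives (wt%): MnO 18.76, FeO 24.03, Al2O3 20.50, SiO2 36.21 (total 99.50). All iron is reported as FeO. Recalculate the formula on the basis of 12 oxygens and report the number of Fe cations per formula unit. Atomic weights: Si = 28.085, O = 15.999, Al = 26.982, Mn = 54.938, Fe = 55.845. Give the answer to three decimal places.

18.76 wt% MnO ÷ 70.937 g/mol = 0.26446 mol, giving 0.26446 Mn and 0.26446 O.
24.03 wt% FeO ÷ 71.844 g/mol = 0.33447 mol, giving 0.33447 Fe and 0.33447 O.
20.50 wt% Al2O3 ÷ 101.961 g/mol = 0.20106 mol, giving 0.40212 Al and 0.60318 O.
36.21 wt% SiO2 ÷ 60.083 g/mol = 0.60267 mol, giving 0.60267 Si and 1.20534 O.
Oxygen sums to 2.40745; scaling by 12/2.40745 = 4.98453 puts the formula on 12 O.
Fe: 0.33447 × 4.98453 = 1.667 atoms per formula unit.

1.667 Fe apfu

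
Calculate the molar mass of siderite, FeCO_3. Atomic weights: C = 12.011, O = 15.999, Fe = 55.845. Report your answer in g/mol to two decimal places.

M = 1×55.845 + 1×12.011 + 3×15.999

115.85 g/mol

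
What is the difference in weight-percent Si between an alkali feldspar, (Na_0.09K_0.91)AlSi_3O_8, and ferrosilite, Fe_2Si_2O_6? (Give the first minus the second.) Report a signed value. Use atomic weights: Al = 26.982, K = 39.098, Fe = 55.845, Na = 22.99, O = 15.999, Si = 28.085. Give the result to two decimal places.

First mineral: 84.255 g Si in 276.877 g formula = 30.43 wt% Si.
Second mineral: 56.170 g Si in 263.854 g formula = 21.29 wt% Si.
30.43% − 21.29% gives a difference of 9.14 percentage points.

9.14 percentage points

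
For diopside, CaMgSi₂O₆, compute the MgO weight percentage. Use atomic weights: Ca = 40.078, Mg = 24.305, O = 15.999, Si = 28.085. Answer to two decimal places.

Molar mass of CaMgSi₂O₆ = 1·40.078 + 1·24.305 + 2·28.085 + 6·15.999 = 216.547 g/mol.
Each formula unit contains 1 Mg, equivalent to 1/1 = 1.0000 mol MgO.
M(MgO) = 1×24.305 + 1×15.999 = 40.304 g/mol.
Mass of MgO per formula unit = 1.0000 × 40.304 = 40.304 g.
MgO wt% = 40.304 / 216.547 × 100 = 18.61%.

18.61 wt%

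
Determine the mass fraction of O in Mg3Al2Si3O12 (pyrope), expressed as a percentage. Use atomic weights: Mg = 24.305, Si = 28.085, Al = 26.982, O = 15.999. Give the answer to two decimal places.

47.63 wt%

Molar mass of Mg3Al2Si3O12: 3×24.305 + 2×26.982 + 3×28.085 + 12×15.999 = 403.122 g/mol.
Mass of O per formula unit: 12 × 15.999 = 191.988 g.
Weight fraction O = 191.988 / 403.122 = 0.4763.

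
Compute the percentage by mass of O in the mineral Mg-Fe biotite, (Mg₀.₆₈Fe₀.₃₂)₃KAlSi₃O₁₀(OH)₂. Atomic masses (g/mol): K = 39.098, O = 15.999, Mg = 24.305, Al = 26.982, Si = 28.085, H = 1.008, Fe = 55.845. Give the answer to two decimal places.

M((Mg₀.₆₈Fe₀.₃₂)₃KAlSi₃O₁₀(OH)₂) = 447.532 g/mol.
O contributes 12 × 15.999 = 191.988 g per mole.
191.988/447.532 = 0.4290 → 42.90%.

42.90 mass %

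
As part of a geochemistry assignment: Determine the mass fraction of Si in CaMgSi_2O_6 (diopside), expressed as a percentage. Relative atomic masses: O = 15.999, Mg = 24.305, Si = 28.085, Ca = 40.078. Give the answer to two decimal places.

25.94 wt%

M(CaMgSi_2O_6) = 216.547 g/mol.
Si contributes 2 × 28.085 = 56.170 g per mole.
56.170/216.547 = 0.2594 → 25.94%.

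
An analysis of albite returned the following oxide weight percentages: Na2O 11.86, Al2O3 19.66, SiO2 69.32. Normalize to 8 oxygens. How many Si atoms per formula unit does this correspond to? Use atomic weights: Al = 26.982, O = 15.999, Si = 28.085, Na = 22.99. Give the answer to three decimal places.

Na2O: 11.86/61.979 = 0.19136 mol → 0.38272 mol Na, 0.19136 mol O.
Al2O3: 19.66/101.961 = 0.19282 mol → 0.38564 mol Al, 0.57846 mol O.
SiO2: 69.32/60.083 = 1.15374 mol → 1.15374 mol Si, 2.30748 mol O.
Total oxygen = 3.07730 mol. Normalization factor = 8/3.07730 = 2.59968.
Si per 8 O = 1.15374 × 2.59968 = 2.999.

2.999 Si apfu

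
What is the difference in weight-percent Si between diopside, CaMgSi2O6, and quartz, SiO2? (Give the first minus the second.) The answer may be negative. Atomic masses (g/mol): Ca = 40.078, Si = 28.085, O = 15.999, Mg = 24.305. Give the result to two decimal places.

First mineral: 56.170 g Si in 216.547 g formula = 25.94 wt% Si.
Second mineral: 28.085 g Si in 60.083 g formula = 46.74 wt% Si.
25.94% − 46.74% gives a difference of -20.80 percentage points.

-20.80 percentage points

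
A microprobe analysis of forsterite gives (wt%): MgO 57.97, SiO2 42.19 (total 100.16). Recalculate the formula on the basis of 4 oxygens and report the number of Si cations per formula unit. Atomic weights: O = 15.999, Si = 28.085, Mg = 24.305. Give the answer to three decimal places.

0.988 Si apfu

57.97 wt% MgO ÷ 40.304 g/mol = 1.43832 mol, giving 1.43832 Mg and 1.43832 O.
42.19 wt% SiO2 ÷ 60.083 g/mol = 0.70220 mol, giving 0.70220 Si and 1.40440 O.
Oxygen sums to 2.84272; scaling by 4/2.84272 = 1.40710 puts the formula on 4 O.
Si: 0.70220 × 1.40710 = 0.988 atoms per formula unit.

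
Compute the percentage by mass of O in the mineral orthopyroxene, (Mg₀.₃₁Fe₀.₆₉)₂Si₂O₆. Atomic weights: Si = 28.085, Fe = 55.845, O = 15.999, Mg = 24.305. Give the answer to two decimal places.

39.29 wt%

Molar mass of (Mg₀.₃₁Fe₀.₆₉)₂Si₂O₆: 0.62*24.305 + 1.38*55.845 + 2*28.085 + 6*15.999 = 244.299 g/mol.
Mass of O per formula unit: 6 × 15.999 = 95.994 g.
Weight fraction O = 95.994 / 244.299 = 0.3929.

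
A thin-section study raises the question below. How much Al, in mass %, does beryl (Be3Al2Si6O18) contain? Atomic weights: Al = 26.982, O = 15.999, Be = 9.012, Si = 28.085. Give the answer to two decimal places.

10.04 mass %

Formula mass = 3·9.012 + 2·26.982 + 6·28.085 + 18·15.999 = 537.492 g/mol, of which 53.964 g is Al.
So Al makes up 53.964/537.492 = 0.1004 of the mass, i.e. 10.04%.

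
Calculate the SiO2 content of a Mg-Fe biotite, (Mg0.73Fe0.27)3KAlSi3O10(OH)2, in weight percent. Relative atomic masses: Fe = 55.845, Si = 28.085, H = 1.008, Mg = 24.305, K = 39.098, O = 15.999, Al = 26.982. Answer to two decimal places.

Formula mass = 442.801 g/mol.
3 Si → 3.0000 mol SiO2 per formula unit; M(SiO2) = 60.083, so SiO2 mass = 180.249 g.
180.249/442.801 × 100 = 40.71 wt%.

40.71 wt%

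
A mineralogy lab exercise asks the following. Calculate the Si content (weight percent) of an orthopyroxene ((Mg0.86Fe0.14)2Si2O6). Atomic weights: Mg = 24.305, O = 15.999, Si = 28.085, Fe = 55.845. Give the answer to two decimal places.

26.80 weight percent

Formula mass = 1.72×24.305 + 0.28×55.845 + 2×28.085 + 6×15.999 = 209.605 g/mol, of which 56.170 g is Si.
So Si makes up 56.170/209.605 = 0.2680 of the mass, i.e. 26.80%.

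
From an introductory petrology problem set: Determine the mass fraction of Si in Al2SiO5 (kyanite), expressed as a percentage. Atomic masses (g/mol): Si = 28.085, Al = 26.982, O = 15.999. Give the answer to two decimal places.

17.33 mass %

Formula mass = 2*26.982 + 1*28.085 + 5*15.999 = 162.044 g/mol, of which 28.085 g is Si.
So Si makes up 28.085/162.044 = 0.1733 of the mass, i.e. 17.33%.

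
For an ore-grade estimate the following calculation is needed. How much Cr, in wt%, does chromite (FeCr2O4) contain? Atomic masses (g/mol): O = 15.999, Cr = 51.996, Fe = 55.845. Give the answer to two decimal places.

Formula mass = 1·55.845 + 2·51.996 + 4·15.999 = 223.833 g/mol, of which 103.992 g is Cr.
So Cr makes up 103.992/223.833 = 0.4646 of the mass, i.e. 46.46%.

46.46 wt%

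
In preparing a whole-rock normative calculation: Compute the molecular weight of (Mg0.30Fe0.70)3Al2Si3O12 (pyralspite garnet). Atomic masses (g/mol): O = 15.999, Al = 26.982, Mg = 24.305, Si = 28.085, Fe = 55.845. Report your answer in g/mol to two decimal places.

The formula mass is the sum 0.90×24.305 + 2.10×55.845 + 2×26.982 + 3×28.085 + 12×15.999.

469.36 g/mol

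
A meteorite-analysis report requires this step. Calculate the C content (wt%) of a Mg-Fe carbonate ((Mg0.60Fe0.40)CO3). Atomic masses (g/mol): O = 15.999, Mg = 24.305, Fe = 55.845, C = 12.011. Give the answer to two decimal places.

12.39 wt%

M((Mg0.60Fe0.40)CO3) = 96.929 g/mol.
C contributes 1 × 12.011 = 12.011 g per mole.
12.011/96.929 = 0.1239 → 12.39%.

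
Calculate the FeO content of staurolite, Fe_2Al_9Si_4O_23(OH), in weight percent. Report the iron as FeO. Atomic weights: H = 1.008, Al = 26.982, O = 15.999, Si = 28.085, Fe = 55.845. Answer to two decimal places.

16.87 wt%

Molar mass of Fe_2Al_9Si_4O_23(OH) = 2*55.845 + 9*26.982 + 4*28.085 + 24*15.999 + 1*1.008 = 851.852 g/mol.
Each formula unit contains 2 Fe, equivalent to 2/1 = 2.0000 mol FeO.
M(FeO) = 1×55.845 + 1×15.999 = 71.844 g/mol.
Mass of FeO per formula unit = 2.0000 × 71.844 = 143.688 g.
FeO wt% = 143.688 / 851.852 × 100 = 16.87%.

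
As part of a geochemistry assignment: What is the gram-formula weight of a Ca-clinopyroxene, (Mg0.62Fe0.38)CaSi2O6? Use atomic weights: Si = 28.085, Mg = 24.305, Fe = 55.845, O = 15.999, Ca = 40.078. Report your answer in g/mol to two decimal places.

The formula mass is the sum 0.62×24.305 + 0.38×55.845 + 1×40.078 + 2×28.085 + 6×15.999.

228.53 g/mol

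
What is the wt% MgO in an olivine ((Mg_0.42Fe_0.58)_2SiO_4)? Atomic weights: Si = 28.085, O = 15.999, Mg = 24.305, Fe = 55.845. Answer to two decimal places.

19.10 wt%

Molar mass of (Mg_0.42Fe_0.58)_2SiO_4 = 0.84·24.305 + 1.16·55.845 + 1·28.085 + 4·15.999 = 177.277 g/mol.
Each formula unit contains 0.84 Mg, equivalent to 0.84/1 = 0.8400 mol MgO.
M(MgO) = 1×24.305 + 1×15.999 = 40.304 g/mol.
Mass of MgO per formula unit = 0.8400 × 40.304 = 33.855 g.
MgO wt% = 33.855 / 177.277 × 100 = 19.10%.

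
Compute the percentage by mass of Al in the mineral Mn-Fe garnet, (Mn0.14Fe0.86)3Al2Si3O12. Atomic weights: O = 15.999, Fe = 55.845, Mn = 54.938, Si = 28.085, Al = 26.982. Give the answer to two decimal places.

10.85 wt%

Molar mass of (Mn0.14Fe0.86)3Al2Si3O12: 0.42*54.938 + 2.58*55.845 + 2*26.982 + 3*28.085 + 12*15.999 = 497.361 g/mol.
Mass of Al per formula unit: 2 × 26.982 = 53.964 g.
Weight fraction Al = 53.964 / 497.361 = 0.1085.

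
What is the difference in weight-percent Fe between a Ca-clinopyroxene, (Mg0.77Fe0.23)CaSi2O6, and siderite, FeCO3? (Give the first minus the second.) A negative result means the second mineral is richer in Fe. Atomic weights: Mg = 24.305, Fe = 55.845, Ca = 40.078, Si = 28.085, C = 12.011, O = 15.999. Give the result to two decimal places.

-42.46 percentage points

Fe in (Mg0.77Fe0.23)CaSi2O6: molar mass 223.801 g/mol; 0.23×55.845 = 12.844 g → 5.74 wt%.
Fe in FeCO3: molar mass 115.853 g/mol; 1×55.845 = 55.845 g → 48.20 wt%.
Difference = 5.74 − 48.20 = -42.46 percentage points.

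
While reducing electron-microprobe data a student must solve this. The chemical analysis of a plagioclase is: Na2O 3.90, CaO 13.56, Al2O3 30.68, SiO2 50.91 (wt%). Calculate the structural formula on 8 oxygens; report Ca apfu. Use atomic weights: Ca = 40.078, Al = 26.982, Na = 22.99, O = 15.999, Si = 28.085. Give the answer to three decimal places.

Na2O: 3.90/61.979 = 0.06292 mol → 0.12584 mol Na, 0.06292 mol O.
CaO: 13.56/56.077 = 0.24181 mol → 0.24181 mol Ca, 0.24181 mol O.
Al2O3: 30.68/101.961 = 0.30090 mol → 0.60180 mol Al, 0.90270 mol O.
SiO2: 50.91/60.083 = 0.84733 mol → 0.84733 mol Si, 1.69466 mol O.
Total oxygen = 2.90209 mol. Normalization factor = 8/2.90209 = 2.75663.
Ca per 8 O = 0.24181 × 2.75663 = 0.667.

0.667 Ca apfu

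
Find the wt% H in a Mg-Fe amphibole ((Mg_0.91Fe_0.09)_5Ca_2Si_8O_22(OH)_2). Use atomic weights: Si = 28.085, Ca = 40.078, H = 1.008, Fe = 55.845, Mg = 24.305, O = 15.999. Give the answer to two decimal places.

M((Mg_0.91Fe_0.09)_5Ca_2Si_8O_22(OH)_2) = 826.546 g/mol.
H contributes 2 × 1.008 = 2.016 g per mole.
2.016/826.546 = 0.0024 → 0.24%.

0.24 wt%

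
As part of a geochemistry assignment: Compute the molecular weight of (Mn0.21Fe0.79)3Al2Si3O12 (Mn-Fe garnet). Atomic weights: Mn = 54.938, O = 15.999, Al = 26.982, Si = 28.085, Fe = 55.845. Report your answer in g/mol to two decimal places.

The formula mass is the sum 0.63×54.938 + 2.37×55.845 + 2×26.982 + 3×28.085 + 12×15.999.

497.17 g/mol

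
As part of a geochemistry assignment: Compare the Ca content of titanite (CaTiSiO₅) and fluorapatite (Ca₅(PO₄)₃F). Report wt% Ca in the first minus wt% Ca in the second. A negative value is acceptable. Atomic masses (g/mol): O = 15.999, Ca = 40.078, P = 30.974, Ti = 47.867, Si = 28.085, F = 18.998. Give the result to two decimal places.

First mineral: 40.078 g Ca in 196.025 g formula = 20.45 wt% Ca.
Second mineral: 200.390 g Ca in 504.298 g formula = 39.74 wt% Ca.
20.45% − 39.74% gives a difference of -19.29 percentage points.

-19.29 percentage points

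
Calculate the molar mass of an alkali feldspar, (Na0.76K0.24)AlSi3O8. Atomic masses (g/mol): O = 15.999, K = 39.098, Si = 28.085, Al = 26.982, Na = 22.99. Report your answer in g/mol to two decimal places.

266.08 g/mol

The formula mass is the sum 0.76×22.99 + 0.24×39.098 + 1×26.982 + 3×28.085 + 8×15.999.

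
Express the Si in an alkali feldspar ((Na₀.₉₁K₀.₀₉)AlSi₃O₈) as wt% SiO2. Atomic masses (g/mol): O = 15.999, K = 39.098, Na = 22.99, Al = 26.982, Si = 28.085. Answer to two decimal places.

M((Na₀.₉₁K₀.₀₉)AlSi₃O₈) = 263.669 g/mol; M(SiO2) = 60.083 g/mol.
Moles SiO2 per formula unit = 3 Si ÷ 1 = 3.0000.
SiO2 fraction = (3.0000 × 60.083) / 263.669 = 180.249/263.669 = 0.6836.

68.36 wt%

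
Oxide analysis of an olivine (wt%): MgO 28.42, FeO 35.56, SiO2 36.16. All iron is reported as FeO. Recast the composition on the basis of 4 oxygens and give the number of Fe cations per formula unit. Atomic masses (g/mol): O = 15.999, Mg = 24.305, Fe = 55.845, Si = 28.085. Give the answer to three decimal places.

28.42 wt% MgO ÷ 40.304 g/mol = 0.70514 mol, giving 0.70514 Mg and 0.70514 O.
35.56 wt% FeO ÷ 71.844 g/mol = 0.49496 mol, giving 0.49496 Fe and 0.49496 O.
36.16 wt% SiO2 ÷ 60.083 g/mol = 0.60183 mol, giving 0.60183 Si and 1.20366 O.
Oxygen sums to 2.40376; scaling by 4/2.40376 = 1.66406 puts the formula on 4 O.
Fe: 0.49496 × 1.66406 = 0.824 atoms per formula unit.

0.824 Fe apfu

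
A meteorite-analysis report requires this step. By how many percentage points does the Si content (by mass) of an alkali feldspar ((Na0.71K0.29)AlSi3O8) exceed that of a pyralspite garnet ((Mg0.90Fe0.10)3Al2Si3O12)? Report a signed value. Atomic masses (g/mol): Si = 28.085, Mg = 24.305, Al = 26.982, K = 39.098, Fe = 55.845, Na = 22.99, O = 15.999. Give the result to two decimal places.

11.15 percentage points

M((Na0.71K0.29)AlSi3O8) = 266.890 g/mol, so wt% Si = 84.255/266.890 × 100 = 31.57%.
M((Mg0.90Fe0.10)3Al2Si3O12) = 412.584 g/mol, so wt% Si = 84.255/412.584 × 100 = 20.42%.
31.57 − 20.42 = 11.15 pp.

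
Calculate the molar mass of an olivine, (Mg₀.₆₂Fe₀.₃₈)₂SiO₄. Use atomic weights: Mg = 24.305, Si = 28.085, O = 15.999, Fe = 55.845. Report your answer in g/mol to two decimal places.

164.66 g/mol

The formula mass is the sum 1.24*24.305 + 0.76*55.845 + 1*28.085 + 4*15.999.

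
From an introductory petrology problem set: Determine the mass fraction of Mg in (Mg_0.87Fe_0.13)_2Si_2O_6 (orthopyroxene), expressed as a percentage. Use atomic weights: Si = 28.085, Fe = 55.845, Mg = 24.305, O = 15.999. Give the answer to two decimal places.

Molar mass of (Mg_0.87Fe_0.13)_2Si_2O_6: 1.74·24.305 + 0.26·55.845 + 2·28.085 + 6·15.999 = 208.974 g/mol.
Mass of Mg per formula unit: 1.74 × 24.305 = 42.291 g.
Weight fraction Mg = 42.291 / 208.974 = 0.2024.

20.24 mass %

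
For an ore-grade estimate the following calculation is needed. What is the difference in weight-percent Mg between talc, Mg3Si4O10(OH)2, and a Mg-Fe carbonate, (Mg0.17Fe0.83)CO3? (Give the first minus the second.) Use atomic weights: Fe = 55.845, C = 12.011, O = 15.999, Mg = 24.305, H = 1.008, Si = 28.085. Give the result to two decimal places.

15.49 percentage points

Mg in Mg3Si4O10(OH)2: molar mass 379.259 g/mol; 3×24.305 = 72.915 g → 19.23 wt%.
Mg in (Mg0.17Fe0.83)CO3: molar mass 110.491 g/mol; 0.17×24.305 = 4.132 g → 3.74 wt%.
Difference = 19.23 − 3.74 = 15.49 percentage points.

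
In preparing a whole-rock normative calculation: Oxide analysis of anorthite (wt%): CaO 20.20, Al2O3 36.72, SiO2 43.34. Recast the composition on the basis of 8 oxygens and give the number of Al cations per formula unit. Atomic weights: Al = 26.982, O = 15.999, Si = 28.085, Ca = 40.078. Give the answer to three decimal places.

20.20 wt% CaO ÷ 56.077 g/mol = 0.36022 mol, giving 0.36022 Ca and 0.36022 O.
36.72 wt% Al2O3 ÷ 101.961 g/mol = 0.36014 mol, giving 0.72028 Al and 1.08042 O.
43.34 wt% SiO2 ÷ 60.083 g/mol = 0.72134 mol, giving 0.72134 Si and 1.44268 O.
Oxygen sums to 2.88332; scaling by 8/2.88332 = 2.77458 puts the formula on 8 O.
Al: 0.72028 × 2.77458 = 1.998 atoms per formula unit.

1.998 Al apfu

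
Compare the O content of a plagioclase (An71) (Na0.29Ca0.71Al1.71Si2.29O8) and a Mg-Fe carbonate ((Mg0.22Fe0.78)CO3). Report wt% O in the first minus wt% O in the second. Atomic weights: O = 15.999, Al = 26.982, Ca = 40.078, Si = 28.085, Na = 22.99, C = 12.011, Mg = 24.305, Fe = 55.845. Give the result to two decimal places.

First mineral: 127.992 g O in 273.568 g formula = 46.79 wt% O.
Second mineral: 47.997 g O in 108.914 g formula = 44.07 wt% O.
46.79% − 44.07% gives a difference of 2.72 percentage points.

2.72 percentage points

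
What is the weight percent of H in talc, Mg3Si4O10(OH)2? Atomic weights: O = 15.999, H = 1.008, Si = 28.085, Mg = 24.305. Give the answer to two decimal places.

0.53 wt%

M(Mg3Si4O10(OH)2) = 379.259 g/mol.
H contributes 2 × 1.008 = 2.016 g per mole.
2.016/379.259 = 0.0053 → 0.53%.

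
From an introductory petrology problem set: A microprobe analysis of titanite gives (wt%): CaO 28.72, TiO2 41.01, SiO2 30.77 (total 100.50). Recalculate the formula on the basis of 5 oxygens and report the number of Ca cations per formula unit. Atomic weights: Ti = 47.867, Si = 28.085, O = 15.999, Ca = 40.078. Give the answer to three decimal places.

0.999 Ca apfu

CaO: 28.72/56.077 = 0.51215 mol → 0.51215 mol Ca, 0.51215 mol O.
TiO2: 41.01/79.865 = 0.51349 mol → 0.51349 mol Ti, 1.02698 mol O.
SiO2: 30.77/60.083 = 0.51212 mol → 0.51212 mol Si, 1.02424 mol O.
Total oxygen = 2.56337 mol. Normalization factor = 5/2.56337 = 1.95056.
Ca per 5 O = 0.51215 × 1.95056 = 0.999.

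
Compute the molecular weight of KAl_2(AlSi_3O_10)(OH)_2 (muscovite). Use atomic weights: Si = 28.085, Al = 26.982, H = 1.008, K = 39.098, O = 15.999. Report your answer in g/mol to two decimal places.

398.30 g/mol

The formula mass is the sum 1·39.098 + 3·26.982 + 3·28.085 + 12·15.999 + 2·1.008.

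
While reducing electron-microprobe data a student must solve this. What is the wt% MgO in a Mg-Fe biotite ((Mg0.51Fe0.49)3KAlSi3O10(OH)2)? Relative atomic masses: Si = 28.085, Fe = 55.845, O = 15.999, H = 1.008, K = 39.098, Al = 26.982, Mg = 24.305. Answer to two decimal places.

Formula mass = 463.618 g/mol.
1.53 Mg → 1.5300 mol MgO per formula unit; M(MgO) = 40.304, so MgO mass = 61.665 g.
61.665/463.618 × 100 = 13.30 wt%.

13.30 wt%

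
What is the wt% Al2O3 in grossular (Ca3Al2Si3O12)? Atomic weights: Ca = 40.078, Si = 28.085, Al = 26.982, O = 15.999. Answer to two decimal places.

M(Ca3Al2Si3O12) = 450.441 g/mol; M(Al2O3) = 101.961 g/mol.
Moles Al2O3 per formula unit = 2 Al ÷ 2 = 1.0000.
Al2O3 fraction = (1.0000 × 101.961) / 450.441 = 101.961/450.441 = 0.2264.

22.64 wt%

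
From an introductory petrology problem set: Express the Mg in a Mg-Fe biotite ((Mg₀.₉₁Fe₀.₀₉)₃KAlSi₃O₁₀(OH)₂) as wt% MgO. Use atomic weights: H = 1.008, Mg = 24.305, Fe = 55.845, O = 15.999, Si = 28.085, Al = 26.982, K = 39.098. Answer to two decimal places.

Formula mass = 425.770 g/mol.
2.73 Mg → 2.7300 mol MgO per formula unit; M(MgO) = 40.304, so MgO mass = 110.030 g.
110.030/425.770 × 100 = 25.84 wt%.

25.84 wt%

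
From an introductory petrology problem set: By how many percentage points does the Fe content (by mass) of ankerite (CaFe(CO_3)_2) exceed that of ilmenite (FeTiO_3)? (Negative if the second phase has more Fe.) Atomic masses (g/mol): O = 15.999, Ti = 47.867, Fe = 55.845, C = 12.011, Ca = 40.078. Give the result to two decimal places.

-10.95 percentage points

Fe in CaFe(CO_3)_2: molar mass 215.939 g/mol; 1×55.845 = 55.845 g → 25.86 wt%.
Fe in FeTiO_3: molar mass 151.709 g/mol; 1×55.845 = 55.845 g → 36.81 wt%.
Difference = 25.86 − 36.81 = -10.95 percentage points.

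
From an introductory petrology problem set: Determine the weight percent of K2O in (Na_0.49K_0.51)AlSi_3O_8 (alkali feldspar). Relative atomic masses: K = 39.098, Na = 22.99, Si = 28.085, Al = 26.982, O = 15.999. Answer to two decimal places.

Molar mass of (Na_0.49K_0.51)AlSi_3O_8 = 0.49×22.99 + 0.51×39.098 + 1×26.982 + 3×28.085 + 8×15.999 = 270.434 g/mol.
Each formula unit contains 0.51 K, equivalent to 0.51/2 = 0.2550 mol K2O.
M(K2O) = 2×39.098 + 1×15.999 = 94.195 g/mol.
Mass of K2O per formula unit = 0.2550 × 94.195 = 24.020 g.
K2O wt% = 24.020 / 270.434 × 100 = 8.88%.

8.88 wt%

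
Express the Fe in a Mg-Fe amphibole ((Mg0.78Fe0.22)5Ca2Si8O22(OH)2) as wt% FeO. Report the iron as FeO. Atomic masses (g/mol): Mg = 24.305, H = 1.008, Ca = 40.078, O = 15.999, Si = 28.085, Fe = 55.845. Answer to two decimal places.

9.33 wt%

M((Mg0.78Fe0.22)5Ca2Si8O22(OH)2) = 847.047 g/mol; M(FeO) = 71.844 g/mol.
Moles FeO per formula unit = 1.10 Fe ÷ 1 = 1.1000.
FeO fraction = (1.1000 × 71.844) / 847.047 = 79.028/847.047 = 0.0933.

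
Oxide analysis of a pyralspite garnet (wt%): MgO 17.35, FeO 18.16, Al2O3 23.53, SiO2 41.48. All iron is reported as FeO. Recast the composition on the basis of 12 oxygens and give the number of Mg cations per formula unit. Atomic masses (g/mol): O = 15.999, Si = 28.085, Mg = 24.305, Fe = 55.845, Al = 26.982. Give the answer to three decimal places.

1.874 Mg apfu

MgO (M=40.304): mol = 0.43048; Mg = 0.43048, O = 0.43048.
FeO (M=71.844): mol = 0.25277; Fe = 0.25277, O = 0.25277.
Al2O3 (M=101.961): mol = 0.23077; Al = 0.46154, O = 0.69231.
SiO2 (M=60.083): mol = 0.69038; Si = 0.69038, O = 1.38076.
ΣO = 2.75632; factor = 12/ΣO = 4.35363.
Mg apfu = 0.43048 × 4.35363 = 1.874.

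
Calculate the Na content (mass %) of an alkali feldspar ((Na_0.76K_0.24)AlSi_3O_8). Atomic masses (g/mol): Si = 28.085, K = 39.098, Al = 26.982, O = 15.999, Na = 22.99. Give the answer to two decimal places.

Molar mass of (Na_0.76K_0.24)AlSi_3O_8: 0.76·22.99 + 0.24·39.098 + 1·26.982 + 3·28.085 + 8·15.999 = 266.085 g/mol.
Mass of Na per formula unit: 0.76 × 22.99 = 17.472 g.
Weight fraction Na = 17.472 / 266.085 = 0.0657.

6.57 mass %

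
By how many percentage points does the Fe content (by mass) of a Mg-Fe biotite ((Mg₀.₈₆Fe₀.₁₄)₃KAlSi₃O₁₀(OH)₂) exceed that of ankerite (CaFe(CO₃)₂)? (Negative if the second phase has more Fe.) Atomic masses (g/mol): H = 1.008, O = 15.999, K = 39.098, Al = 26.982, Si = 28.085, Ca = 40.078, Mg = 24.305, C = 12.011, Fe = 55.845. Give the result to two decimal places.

First mineral: 23.455 g Fe in 430.501 g formula = 5.45 wt% Fe.
Second mineral: 55.845 g Fe in 215.939 g formula = 25.86 wt% Fe.
5.45% − 25.86% gives a difference of -20.41 percentage points.

-20.41 percentage points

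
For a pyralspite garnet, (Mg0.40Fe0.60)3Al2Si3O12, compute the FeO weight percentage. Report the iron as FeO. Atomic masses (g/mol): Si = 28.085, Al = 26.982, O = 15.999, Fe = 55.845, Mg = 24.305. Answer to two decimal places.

28.12 wt%

M((Mg0.40Fe0.60)3Al2Si3O12) = 459.894 g/mol; M(FeO) = 71.844 g/mol.
Moles FeO per formula unit = 1.80 Fe ÷ 1 = 1.8000.
FeO fraction = (1.8000 × 71.844) / 459.894 = 129.319/459.894 = 0.2812.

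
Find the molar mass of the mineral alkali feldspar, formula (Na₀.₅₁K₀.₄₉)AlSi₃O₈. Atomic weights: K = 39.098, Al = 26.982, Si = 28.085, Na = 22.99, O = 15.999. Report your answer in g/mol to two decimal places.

The formula mass is the sum 0.51(22.99) + 0.49(39.098) + 1(26.982) + 3(28.085) + 8(15.999).

270.11 g/mol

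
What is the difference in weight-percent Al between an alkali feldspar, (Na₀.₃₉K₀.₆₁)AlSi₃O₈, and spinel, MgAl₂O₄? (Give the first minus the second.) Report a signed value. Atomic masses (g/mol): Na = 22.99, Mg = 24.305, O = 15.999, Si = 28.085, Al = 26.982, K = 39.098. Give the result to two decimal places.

First mineral: 26.982 g Al in 272.045 g formula = 9.92 wt% Al.
Second mineral: 53.964 g Al in 142.265 g formula = 37.93 wt% Al.
9.92% − 37.93% gives a difference of -28.01 percentage points.

-28.01 percentage points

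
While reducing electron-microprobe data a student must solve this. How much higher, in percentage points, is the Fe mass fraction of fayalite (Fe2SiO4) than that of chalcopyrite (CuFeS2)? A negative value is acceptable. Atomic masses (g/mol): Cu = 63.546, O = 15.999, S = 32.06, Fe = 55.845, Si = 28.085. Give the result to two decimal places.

24.38 percentage points

First mineral: 111.690 g Fe in 203.771 g formula = 54.81 wt% Fe.
Second mineral: 55.845 g Fe in 183.511 g formula = 30.43 wt% Fe.
54.81% − 30.43% gives a difference of 24.38 percentage points.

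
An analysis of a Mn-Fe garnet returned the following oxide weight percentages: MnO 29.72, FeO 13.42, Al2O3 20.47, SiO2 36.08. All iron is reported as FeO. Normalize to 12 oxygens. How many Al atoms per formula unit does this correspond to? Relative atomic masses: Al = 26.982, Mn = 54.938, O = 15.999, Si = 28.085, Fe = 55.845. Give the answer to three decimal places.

MnO: 29.72/70.937 = 0.41896 mol → 0.41896 mol Mn, 0.41896 mol O.
FeO: 13.42/71.844 = 0.18679 mol → 0.18679 mol Fe, 0.18679 mol O.
Al2O3: 20.47/101.961 = 0.20076 mol → 0.40152 mol Al, 0.60228 mol O.
SiO2: 36.08/60.083 = 0.60050 mol → 0.60050 mol Si, 1.20100 mol O.
Total oxygen = 2.40903 mol. Normalization factor = 12/2.40903 = 4.98126.
Al per 12 O = 0.40152 × 4.98126 = 2.000.

2.000 Al apfu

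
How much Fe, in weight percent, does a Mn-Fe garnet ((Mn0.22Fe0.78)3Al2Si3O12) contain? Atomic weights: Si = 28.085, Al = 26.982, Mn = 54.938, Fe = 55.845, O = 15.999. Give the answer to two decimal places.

Molar mass of (Mn0.22Fe0.78)3Al2Si3O12: 0.66*54.938 + 2.34*55.845 + 2*26.982 + 3*28.085 + 12*15.999 = 497.143 g/mol.
Mass of Fe per formula unit: 2.34 × 55.845 = 130.677 g.
Weight fraction Fe = 130.677 / 497.143 = 0.2629.

26.29 weight percent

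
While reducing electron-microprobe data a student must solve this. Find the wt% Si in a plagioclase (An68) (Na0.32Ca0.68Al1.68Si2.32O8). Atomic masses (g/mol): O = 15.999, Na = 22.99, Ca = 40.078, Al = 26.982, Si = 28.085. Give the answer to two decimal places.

Molar mass of Na0.32Ca0.68Al1.68Si2.32O8: 0.32*22.99 + 0.68*40.078 + 1.68*26.982 + 2.32*28.085 + 8*15.999 = 273.089 g/mol.
Mass of Si per formula unit: 2.32 × 28.085 = 65.157 g.
Weight fraction Si = 65.157 / 273.089 = 0.2386.

23.86 weight percent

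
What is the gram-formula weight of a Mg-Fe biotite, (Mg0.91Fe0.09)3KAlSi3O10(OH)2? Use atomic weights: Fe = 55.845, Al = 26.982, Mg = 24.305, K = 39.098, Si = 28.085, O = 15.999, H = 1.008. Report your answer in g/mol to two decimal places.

425.77 g/mol

The formula mass is the sum 2.73(24.305) + 0.27(55.845) + 1(39.098) + 1(26.982) + 3(28.085) + 12(15.999) + 2(1.008).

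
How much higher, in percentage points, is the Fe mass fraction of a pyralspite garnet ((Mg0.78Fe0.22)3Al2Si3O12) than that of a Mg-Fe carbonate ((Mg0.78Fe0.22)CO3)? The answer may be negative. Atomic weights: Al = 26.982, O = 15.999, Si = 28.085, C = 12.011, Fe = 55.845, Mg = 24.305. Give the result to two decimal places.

-4.77 percentage points

First mineral: 36.858 g Fe in 423.938 g formula = 8.69 wt% Fe.
Second mineral: 12.286 g Fe in 91.252 g formula = 13.46 wt% Fe.
8.69% − 13.46% gives a difference of -4.77 percentage points.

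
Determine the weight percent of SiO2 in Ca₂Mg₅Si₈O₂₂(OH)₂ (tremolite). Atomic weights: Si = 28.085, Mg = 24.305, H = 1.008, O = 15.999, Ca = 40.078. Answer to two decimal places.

Molar mass of Ca₂Mg₅Si₈O₂₂(OH)₂ = 2·40.078 + 5·24.305 + 8·28.085 + 24·15.999 + 2·1.008 = 812.353 g/mol.
Each formula unit contains 8 Si, equivalent to 8/1 = 8.0000 mol SiO2.
M(SiO2) = 1×28.085 + 2×15.999 = 60.083 g/mol.
Mass of SiO2 per formula unit = 8.0000 × 60.083 = 480.664 g.
SiO2 wt% = 480.664 / 812.353 × 100 = 59.17%.

59.17 wt%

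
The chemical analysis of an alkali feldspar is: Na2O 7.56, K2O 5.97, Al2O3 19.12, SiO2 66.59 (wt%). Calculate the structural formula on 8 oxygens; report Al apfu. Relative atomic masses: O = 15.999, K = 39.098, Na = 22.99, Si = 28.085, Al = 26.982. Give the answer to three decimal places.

1.012 Al apfu

Na2O: 7.56/61.979 = 0.12198 mol → 0.24396 mol Na, 0.12198 mol O.
K2O: 5.97/94.195 = 0.06338 mol → 0.12676 mol K, 0.06338 mol O.
Al2O3: 19.12/101.961 = 0.18752 mol → 0.37504 mol Al, 0.56256 mol O.
SiO2: 66.59/60.083 = 1.10830 mol → 1.10830 mol Si, 2.21660 mol O.
Total oxygen = 2.96452 mol. Normalization factor = 8/2.96452 = 2.69858.
Al per 8 O = 0.37504 × 2.69858 = 1.012.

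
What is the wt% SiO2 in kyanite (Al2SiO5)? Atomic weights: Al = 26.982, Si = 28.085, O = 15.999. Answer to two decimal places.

Molar mass of Al2SiO5 = 2×26.982 + 1×28.085 + 5×15.999 = 162.044 g/mol.
Each formula unit contains 1 Si, equivalent to 1/1 = 1.0000 mol SiO2.
M(SiO2) = 1×28.085 + 2×15.999 = 60.083 g/mol.
Mass of SiO2 per formula unit = 1.0000 × 60.083 = 60.083 g.
SiO2 wt% = 60.083 / 162.044 × 100 = 37.08%.

37.08 wt%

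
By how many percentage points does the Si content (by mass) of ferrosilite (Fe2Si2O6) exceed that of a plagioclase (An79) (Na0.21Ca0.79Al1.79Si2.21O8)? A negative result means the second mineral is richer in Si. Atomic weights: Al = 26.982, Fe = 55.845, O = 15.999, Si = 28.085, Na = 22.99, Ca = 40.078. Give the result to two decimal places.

-1.29 percentage points

M(Fe2Si2O6) = 263.854 g/mol, so wt% Si = 56.170/263.854 × 100 = 21.29%.
M(Na0.21Ca0.79Al1.79Si2.21O8) = 274.847 g/mol, so wt% Si = 62.068/274.847 × 100 = 22.58%.
21.29 − 22.58 = -1.29 pp.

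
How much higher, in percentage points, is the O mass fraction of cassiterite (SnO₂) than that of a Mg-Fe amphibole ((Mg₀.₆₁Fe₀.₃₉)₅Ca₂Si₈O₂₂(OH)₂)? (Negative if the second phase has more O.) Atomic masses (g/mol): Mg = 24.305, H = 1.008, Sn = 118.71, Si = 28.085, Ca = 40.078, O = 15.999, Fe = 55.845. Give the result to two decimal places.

M(SnO₂) = 150.708 g/mol, so wt% O = 31.998/150.708 × 100 = 21.23%.
M((Mg₀.₆₁Fe₀.₃₉)₅Ca₂Si₈O₂₂(OH)₂) = 873.856 g/mol, so wt% O = 383.976/873.856 × 100 = 43.94%.
21.23 − 43.94 = -22.71 pp.

-22.71 percentage points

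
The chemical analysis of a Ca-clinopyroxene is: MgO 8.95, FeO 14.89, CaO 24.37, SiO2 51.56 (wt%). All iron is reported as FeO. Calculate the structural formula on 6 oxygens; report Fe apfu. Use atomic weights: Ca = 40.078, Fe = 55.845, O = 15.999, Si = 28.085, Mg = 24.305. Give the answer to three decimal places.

MgO: 8.95/40.304 = 0.22206 mol → 0.22206 mol Mg, 0.22206 mol O.
FeO: 14.89/71.844 = 0.20725 mol → 0.20725 mol Fe, 0.20725 mol O.
CaO: 24.37/56.077 = 0.43458 mol → 0.43458 mol Ca, 0.43458 mol O.
SiO2: 51.56/60.083 = 0.85815 mol → 0.85815 mol Si, 1.71630 mol O.
Total oxygen = 2.58019 mol. Normalization factor = 6/2.58019 = 2.32541.
Fe per 6 O = 0.20725 × 2.32541 = 0.482.

0.482 Fe apfu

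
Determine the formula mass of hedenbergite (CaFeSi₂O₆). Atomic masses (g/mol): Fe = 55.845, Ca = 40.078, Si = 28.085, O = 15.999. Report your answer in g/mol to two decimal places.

248.09 g/mol

The formula mass is the sum 1(40.078) + 1(55.845) + 2(28.085) + 6(15.999).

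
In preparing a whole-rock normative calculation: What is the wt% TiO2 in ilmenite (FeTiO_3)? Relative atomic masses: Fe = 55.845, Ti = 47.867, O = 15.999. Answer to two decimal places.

Formula mass = 151.709 g/mol.
1 Ti → 1.0000 mol TiO2 per formula unit; M(TiO2) = 79.865, so TiO2 mass = 79.865 g.
79.865/151.709 × 100 = 52.64 wt%.

52.64 wt%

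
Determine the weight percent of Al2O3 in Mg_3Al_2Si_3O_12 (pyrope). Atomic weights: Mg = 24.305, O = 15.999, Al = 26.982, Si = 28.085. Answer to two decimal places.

Molar mass of Mg_3Al_2Si_3O_12 = 3*24.305 + 2*26.982 + 3*28.085 + 12*15.999 = 403.122 g/mol.
Each formula unit contains 2 Al, equivalent to 2/2 = 1.0000 mol Al2O3.
M(Al2O3) = 2×26.982 + 3×15.999 = 101.961 g/mol.
Mass of Al2O3 per formula unit = 1.0000 × 101.961 = 101.961 g.
Al2O3 wt% = 101.961 / 403.122 × 100 = 25.29%.

25.29 wt%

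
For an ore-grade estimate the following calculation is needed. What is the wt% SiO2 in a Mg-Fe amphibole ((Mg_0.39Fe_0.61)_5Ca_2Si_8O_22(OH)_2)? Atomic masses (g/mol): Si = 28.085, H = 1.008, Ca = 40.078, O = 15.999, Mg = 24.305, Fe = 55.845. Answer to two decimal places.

52.90 wt%

Formula mass = 908.550 g/mol.
8 Si → 8.0000 mol SiO2 per formula unit; M(SiO2) = 60.083, so SiO2 mass = 480.664 g.
480.664/908.550 × 100 = 52.90 wt%.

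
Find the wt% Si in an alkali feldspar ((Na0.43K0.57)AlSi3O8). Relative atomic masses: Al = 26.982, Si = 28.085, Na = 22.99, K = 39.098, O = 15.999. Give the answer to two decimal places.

Formula mass = 0.43·22.99 + 0.57·39.098 + 1·26.982 + 3·28.085 + 8·15.999 = 271.401 g/mol, of which 84.255 g is Si.
So Si makes up 84.255/271.401 = 0.3104 of the mass, i.e. 31.04%.

31.04 mass %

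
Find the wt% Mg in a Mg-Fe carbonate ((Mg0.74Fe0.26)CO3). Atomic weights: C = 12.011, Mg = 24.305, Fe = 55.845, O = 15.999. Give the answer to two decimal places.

19.44 wt%

M((Mg0.74Fe0.26)CO3) = 92.513 g/mol.
Mg contributes 0.74 × 24.305 = 17.986 g per mole.
17.986/92.513 = 0.1944 → 19.44%.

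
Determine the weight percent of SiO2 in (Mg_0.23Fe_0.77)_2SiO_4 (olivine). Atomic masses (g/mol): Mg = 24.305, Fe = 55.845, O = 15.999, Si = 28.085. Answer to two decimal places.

M((Mg_0.23Fe_0.77)_2SiO_4) = 189.263 g/mol; M(SiO2) = 60.083 g/mol.
Moles SiO2 per formula unit = 1 Si ÷ 1 = 1.0000.
SiO2 fraction = (1.0000 × 60.083) / 189.263 = 60.083/189.263 = 0.3175.

31.75 wt%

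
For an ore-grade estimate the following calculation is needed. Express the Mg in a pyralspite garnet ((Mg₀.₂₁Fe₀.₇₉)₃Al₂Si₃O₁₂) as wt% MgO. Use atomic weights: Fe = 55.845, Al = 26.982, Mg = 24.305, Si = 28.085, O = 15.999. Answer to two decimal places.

Formula mass = 477.872 g/mol.
0.63 Mg → 0.6300 mol MgO per formula unit; M(MgO) = 40.304, so MgO mass = 25.392 g.
25.392/477.872 × 100 = 5.31 wt%.

5.31 wt%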